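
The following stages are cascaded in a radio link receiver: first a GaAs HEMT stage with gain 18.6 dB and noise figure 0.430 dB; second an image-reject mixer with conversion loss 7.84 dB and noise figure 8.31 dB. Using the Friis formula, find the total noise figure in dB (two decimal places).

0.73 dB

Convert to linear (a loss of L dB is a gain of −L dB): F_i = 10^(NF_i/10), G_i = 10^(G_i,dB/10)
  Stage 1: F_1 = 10^(0.430/10) = 1.104, G_1 = 10^(18.6/10) = 72.44
  Stage 2: F_2 = 10^(8.31/10) = 6.776, G_2 = 10^(−7.84/10) = 0.1644
Friis cascade:
  F = 1.104 + (6.776 − 1)/72.44 = 1.184
NF = 10 log₁₀(1.184) = 0.73 dB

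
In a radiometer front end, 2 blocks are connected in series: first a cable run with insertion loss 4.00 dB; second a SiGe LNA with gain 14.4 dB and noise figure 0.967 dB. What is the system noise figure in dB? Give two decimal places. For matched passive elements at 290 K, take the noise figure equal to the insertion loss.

4.97 dB

Convert to linear (a loss of L dB is a gain of −L dB): F_i = 10^(NF_i/10), G_i = 10^(G_i,dB/10)
  Stage 1: F_1 = 10^(4.00/10) = 2.512, G_1 = 10^(−4.00/10) = 0.3981
  Stage 2: F_2 = 10^(0.967/10) = 1.249, G_2 = 10^(14.4/10) = 27.54
Friis cascade:
  F = 2.512 + (1.249 − 1)/0.3981 = 3.138
NF = 10 log₁₀(3.138) = 4.97 dB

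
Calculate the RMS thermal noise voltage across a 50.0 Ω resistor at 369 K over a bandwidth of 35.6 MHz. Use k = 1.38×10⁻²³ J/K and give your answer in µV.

V_n = √(4kTRB)
4kTRB = 4 × 1.38×10⁻²³ × 369 × 5.00×10¹ × 3.56×10⁷ = 3.63×10⁻¹¹ V²
V_n = √(3.63×10⁻¹¹) = 6.02×10⁻⁶ V = 6.02 µV

6.02 µV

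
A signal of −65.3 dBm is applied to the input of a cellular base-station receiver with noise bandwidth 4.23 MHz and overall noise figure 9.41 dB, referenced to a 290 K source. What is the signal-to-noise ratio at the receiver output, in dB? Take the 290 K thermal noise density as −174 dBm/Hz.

33.0 dB

Noise floor: N = −174 + 10 log₁₀(B) + NF
10 log₁₀(4.23×10⁶) = 66.26 dB
N = −174 + 66.26 + 9.41 = −98.33 dBm
SNR = P_sig − N = −65.3 − (−98.33) = 33.03 dB → 33.0 dB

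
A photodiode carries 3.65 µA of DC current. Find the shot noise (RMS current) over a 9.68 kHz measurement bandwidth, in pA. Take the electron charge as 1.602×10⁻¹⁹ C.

I_n = √(2qI·B)
2qI·B = 2 × 1.602×10⁻¹⁹ × 3.65×10⁻⁶ × 9.68×10³ = 1.13×10⁻²⁰ A²
I_n = √(1.13×10⁻²⁰) = 1.06×10⁻¹⁰ A = 106 pA

106 pA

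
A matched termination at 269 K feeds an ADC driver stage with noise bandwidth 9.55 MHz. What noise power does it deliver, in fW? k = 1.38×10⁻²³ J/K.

P_n = kTB = 1.38×10⁻²³ × 269 × 9.55×10⁶ = 3.55×10⁻¹⁴ W = 35.5 fW

35.5 fW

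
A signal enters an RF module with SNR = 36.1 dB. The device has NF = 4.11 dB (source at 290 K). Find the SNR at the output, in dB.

31.99 dB

By definition F = SNR_in/SNR_out, so in dB: SNR_out = SNR_in − NF
SNR_out = 36.1 − 4.11 = 31.99 dB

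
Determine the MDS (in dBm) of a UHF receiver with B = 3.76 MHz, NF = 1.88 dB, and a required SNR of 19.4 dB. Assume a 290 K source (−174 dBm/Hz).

Sensitivity = −174 + 10 log₁₀(B) + NF + SNR_min
= −174 + 65.75 + 1.88 + 19.4
= −86.97 dBm → −87.0 dBm

−87.0 dBm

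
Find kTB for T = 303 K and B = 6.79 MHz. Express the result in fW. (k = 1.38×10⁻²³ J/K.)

P_n = kTB = 1.38×10⁻²³ × 303 × 6.79×10⁶ = 2.84×10⁻¹⁴ W = 28.4 fW

28.4 fW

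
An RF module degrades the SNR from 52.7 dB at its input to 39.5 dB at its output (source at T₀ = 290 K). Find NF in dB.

NF (dB) = SNR_in(dB) − SNR_out(dB) when the source is at T₀
NF = 52.7 − 39.5 = 13.2 dB

13.2 dB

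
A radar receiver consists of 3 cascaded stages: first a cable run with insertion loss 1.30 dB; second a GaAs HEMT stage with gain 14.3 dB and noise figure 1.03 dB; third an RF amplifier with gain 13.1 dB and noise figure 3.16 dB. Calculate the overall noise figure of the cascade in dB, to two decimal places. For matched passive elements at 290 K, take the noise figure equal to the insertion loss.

2.46 dB

Convert to linear (a loss of L dB is a gain of −L dB): F_i = 10^(NF_i/10), G_i = 10^(G_i,dB/10)
  Stage 1: F_1 = 10^(1.30/10) = 1.349, G_1 = 10^(−1.30/10) = 0.7413
  Stage 2: F_2 = 10^(1.03/10) = 1.268, G_2 = 10^(14.3/10) = 26.92
  Stage 3: F_3 = 10^(3.16/10) = 2.070, G_3 = 10^(13.1/10) = 20.42
Friis cascade:
  F = 1.349 + (1.268 − 1)/0.7413 + (2.070 − 1)/19.95 = 1.764
NF = 10 log₁₀(1.764) = 2.46 dB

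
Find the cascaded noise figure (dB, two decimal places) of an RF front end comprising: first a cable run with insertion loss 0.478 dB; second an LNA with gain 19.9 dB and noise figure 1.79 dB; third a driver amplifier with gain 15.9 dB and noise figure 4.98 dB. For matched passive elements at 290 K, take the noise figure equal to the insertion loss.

Convert to linear (a loss of L dB is a gain of −L dB): F_i = 10^(NF_i/10), G_i = 10^(G_i,dB/10)
  Stage 1: F_1 = 10^(0.478/10) = 1.116, G_1 = 10^(−0.478/10) = 0.8958
  Stage 2: F_2 = 10^(1.79/10) = 1.510, G_2 = 10^(19.9/10) = 97.72
  Stage 3: F_3 = 10^(4.98/10) = 3.148, G_3 = 10^(15.9/10) = 38.90
Friis cascade:
  F = 1.116 + (1.510 − 1)/0.8958 + (3.148 − 1)/87.54 = 1.710
NF = 10 log₁₀(1.710) = 2.33 dB

2.33 dB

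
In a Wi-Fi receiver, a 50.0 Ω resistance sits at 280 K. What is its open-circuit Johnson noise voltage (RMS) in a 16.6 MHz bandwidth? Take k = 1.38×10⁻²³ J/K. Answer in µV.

3.58 µV

V_n = √(4kTRB)
4kTRB = 4 × 1.38×10⁻²³ × 280 × 5.00×10¹ × 1.66×10⁷ = 1.28×10⁻¹¹ V²
V_n = √(1.28×10⁻¹¹) = 3.58×10⁻⁶ V = 3.58 µV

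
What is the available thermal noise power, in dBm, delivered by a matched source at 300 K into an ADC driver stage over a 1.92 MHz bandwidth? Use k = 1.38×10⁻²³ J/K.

P_n = kTB = 1.38×10⁻²³ × 300 × 1.92×10⁶ = 7.95×10⁻¹⁵ W
In dBm: 10 log₁₀(7.95×10⁻¹⁵ / 10⁻³) = −111.0 dBm

−111.0 dBm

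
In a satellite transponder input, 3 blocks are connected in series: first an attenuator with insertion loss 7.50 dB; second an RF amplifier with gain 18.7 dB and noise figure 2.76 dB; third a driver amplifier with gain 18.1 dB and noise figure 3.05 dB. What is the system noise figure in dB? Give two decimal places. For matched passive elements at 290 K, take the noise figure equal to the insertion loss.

10.29 dB

Convert to linear (a loss of L dB is a gain of −L dB): F_i = 10^(NF_i/10), G_i = 10^(G_i,dB/10)
  Stage 1: F_1 = 10^(7.50/10) = 5.623, G_1 = 10^(−7.50/10) = 0.1778
  Stage 2: F_2 = 10^(2.76/10) = 1.888, G_2 = 10^(18.7/10) = 74.13
  Stage 3: F_3 = 10^(3.05/10) = 2.018, G_3 = 10^(18.1/10) = 64.57
Friis cascade:
  F = 5.623 + (1.888 − 1)/0.1778 + (2.018 − 1)/13.18 = 10.69
NF = 10 log₁₀(10.69) = 10.29 dB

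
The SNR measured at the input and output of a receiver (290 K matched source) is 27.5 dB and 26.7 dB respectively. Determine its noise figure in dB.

NF (dB) = SNR_in(dB) − SNR_out(dB) when the source is at T₀
NF = 27.5 − 26.7 = 0.8 dB

0.8 dB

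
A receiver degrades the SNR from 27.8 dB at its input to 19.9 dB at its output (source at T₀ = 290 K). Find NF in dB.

7.9 dB

NF (dB) = SNR_in(dB) − SNR_out(dB) when the source is at T₀
NF = 27.8 − 19.9 = 7.9 dB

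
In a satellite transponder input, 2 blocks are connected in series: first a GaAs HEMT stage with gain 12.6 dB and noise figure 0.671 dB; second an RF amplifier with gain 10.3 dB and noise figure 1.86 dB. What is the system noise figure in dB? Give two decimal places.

0.78 dB

Convert to linear (a loss of L dB is a gain of −L dB): F_i = 10^(NF_i/10), G_i = 10^(G_i,dB/10)
  Stage 1: F_1 = 10^(0.671/10) = 1.167, G_1 = 10^(12.6/10) = 18.20
  Stage 2: F_2 = 10^(1.86/10) = 1.535, G_2 = 10^(10.3/10) = 10.72
Friis cascade:
  F = 1.167 + (1.535 − 1)/18.20 = 1.196
NF = 10 log₁₀(1.196) = 0.78 dB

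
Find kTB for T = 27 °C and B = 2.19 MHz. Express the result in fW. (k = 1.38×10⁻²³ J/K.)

9.07 fW

T = 27 °C + 273.15 = 300.15 K
P_n = kTB = 1.38×10⁻²³ × 300.15 × 2.19×10⁶ = 9.07×10⁻¹⁵ W = 9.07 fW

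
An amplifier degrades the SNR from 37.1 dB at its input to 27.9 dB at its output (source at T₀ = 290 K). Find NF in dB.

9.2 dB

NF (dB) = SNR_in(dB) − SNR_out(dB) when the source is at T₀
NF = 37.1 − 27.9 = 9.2 dB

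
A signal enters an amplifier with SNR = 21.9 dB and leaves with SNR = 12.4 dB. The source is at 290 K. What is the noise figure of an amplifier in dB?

NF (dB) = SNR_in(dB) − SNR_out(dB) when the source is at T₀
NF = 21.9 − 12.4 = 9.5 dB

9.5 dB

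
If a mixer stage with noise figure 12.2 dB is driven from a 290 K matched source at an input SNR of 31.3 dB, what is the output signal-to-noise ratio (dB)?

19.1 dB

By definition F = SNR_in/SNR_out, so in dB: SNR_out = SNR_in − NF
SNR_out = 31.3 − 12.2 = 19.1 dB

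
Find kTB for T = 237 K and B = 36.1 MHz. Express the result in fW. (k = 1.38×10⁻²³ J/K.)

P_n = kTB = 1.38×10⁻²³ × 237 × 3.61×10⁷ = 1.18×10⁻¹³ W = 118 fW

118 fW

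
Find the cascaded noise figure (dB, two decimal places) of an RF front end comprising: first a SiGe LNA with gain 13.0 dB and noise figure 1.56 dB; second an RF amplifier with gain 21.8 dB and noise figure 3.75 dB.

1.76 dB

Convert to linear (a loss of L dB is a gain of −L dB): F_i = 10^(NF_i/10), G_i = 10^(G_i,dB/10)
  Stage 1: F_1 = 10^(1.56/10) = 1.432, G_1 = 10^(13.0/10) = 19.95
  Stage 2: F_2 = 10^(3.75/10) = 2.371, G_2 = 10^(21.8/10) = 151.4
Friis cascade:
  F = 1.432 + (2.371 − 1)/19.95 = 1.501
NF = 10 log₁₀(1.501) = 1.76 dB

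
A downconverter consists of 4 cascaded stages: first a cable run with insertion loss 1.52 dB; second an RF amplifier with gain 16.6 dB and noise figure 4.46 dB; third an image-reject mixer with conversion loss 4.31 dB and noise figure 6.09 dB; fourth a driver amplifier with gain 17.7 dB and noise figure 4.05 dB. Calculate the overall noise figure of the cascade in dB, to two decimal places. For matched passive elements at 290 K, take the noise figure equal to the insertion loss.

Convert to linear (a loss of L dB is a gain of −L dB): F_i = 10^(NF_i/10), G_i = 10^(G_i,dB/10)
  Stage 1: F_1 = 10^(1.52/10) = 1.419, G_1 = 10^(−1.52/10) = 0.7047
  Stage 2: F_2 = 10^(4.46/10) = 2.793, G_2 = 10^(16.6/10) = 45.71
  Stage 3: F_3 = 10^(6.09/10) = 4.064, G_3 = 10^(−4.31/10) = 0.3707
  Stage 4: F_4 = 10^(4.05/10) = 2.541, G_4 = 10^(17.7/10) = 58.88
Friis cascade:
  F = 1.419 + (2.793 − 1)/0.7047 + (4.064 − 1)/32.21 + (2.541 − 1)/11.94 = 4.187
NF = 10 log₁₀(4.187) = 6.22 dB

6.22 dB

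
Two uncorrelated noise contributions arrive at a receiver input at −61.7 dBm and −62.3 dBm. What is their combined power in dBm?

−59.0 dBm

Convert to linear, add, convert back:
P₁ = 6.76×10⁻¹⁰ W, P₂ = 5.89×10⁻¹⁰ W
P_tot = 1.26×10⁻⁹ W → 10 log₁₀(P_tot / 10⁻³) = −59.0 dBm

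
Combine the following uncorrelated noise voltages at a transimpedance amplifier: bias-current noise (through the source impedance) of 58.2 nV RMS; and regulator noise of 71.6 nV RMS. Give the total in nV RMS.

Uncorrelated sources add in power (mean-square): V_tot = √(ΣV_i²)
V_tot = √[(5.82×10⁻⁸)² + (7.16×10⁻⁸)²] = 9.23×10⁻⁸ V = 92.3 nV

92.3 nV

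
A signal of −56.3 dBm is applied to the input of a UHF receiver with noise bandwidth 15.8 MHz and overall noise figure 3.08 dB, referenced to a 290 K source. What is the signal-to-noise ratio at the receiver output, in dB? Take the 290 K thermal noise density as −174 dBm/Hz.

42.6 dB

Noise floor: N = −174 + 10 log₁₀(B) + NF
10 log₁₀(1.58×10⁷) = 71.99 dB
N = −174 + 71.99 + 3.08 = −98.93 dBm
SNR = P_sig − N = −56.3 − (−98.93) = 42.63 dB → 42.6 dB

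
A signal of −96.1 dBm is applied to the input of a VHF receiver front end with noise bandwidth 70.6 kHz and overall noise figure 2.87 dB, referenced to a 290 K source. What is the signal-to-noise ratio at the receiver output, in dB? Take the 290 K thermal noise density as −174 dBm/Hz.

Noise floor: N = −174 + 10 log₁₀(B) + NF
10 log₁₀(7.06×10⁴) = 48.49 dB
N = −174 + 48.49 + 2.87 = −122.64 dBm
SNR = P_sig − N = −96.1 − (−122.64) = 26.54 dB → 26.5 dB

26.5 dB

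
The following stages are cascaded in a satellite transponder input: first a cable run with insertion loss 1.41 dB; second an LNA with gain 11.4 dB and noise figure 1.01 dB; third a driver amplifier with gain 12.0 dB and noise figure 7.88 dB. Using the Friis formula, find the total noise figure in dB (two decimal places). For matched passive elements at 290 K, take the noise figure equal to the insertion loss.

Convert to linear (a loss of L dB is a gain of −L dB): F_i = 10^(NF_i/10), G_i = 10^(G_i,dB/10)
  Stage 1: F_1 = 10^(1.41/10) = 1.384, G_1 = 10^(−1.41/10) = 0.7228
  Stage 2: F_2 = 10^(1.01/10) = 1.262, G_2 = 10^(11.4/10) = 13.80
  Stage 3: F_3 = 10^(7.88/10) = 6.138, G_3 = 10^(12.0/10) = 15.85
Friis cascade:
  F = 1.384 + (1.262 − 1)/0.7228 + (6.138 − 1)/9.977 = 2.261
NF = 10 log₁₀(2.261) = 3.54 dB

3.54 dB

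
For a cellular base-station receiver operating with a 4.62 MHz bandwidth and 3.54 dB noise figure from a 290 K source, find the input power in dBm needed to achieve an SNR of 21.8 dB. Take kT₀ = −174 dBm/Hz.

Sensitivity = −174 + 10 log₁₀(B) + NF + SNR_min
= −174 + 66.65 + 3.54 + 21.8
= −82.01 dBm → −82.0 dBm

−82.0 dBm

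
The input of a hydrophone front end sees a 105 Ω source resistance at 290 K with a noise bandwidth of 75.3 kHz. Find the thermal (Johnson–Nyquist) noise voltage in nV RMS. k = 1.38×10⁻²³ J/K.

356 nV

V_n = √(4kTRB)
4kTRB = 4 × 1.38×10⁻²³ × 290 × 1.05×10² × 7.53×10⁴ = 1.27×10⁻¹³ V²
V_n = √(1.27×10⁻¹³) = 3.56×10⁻⁷ V = 356 nV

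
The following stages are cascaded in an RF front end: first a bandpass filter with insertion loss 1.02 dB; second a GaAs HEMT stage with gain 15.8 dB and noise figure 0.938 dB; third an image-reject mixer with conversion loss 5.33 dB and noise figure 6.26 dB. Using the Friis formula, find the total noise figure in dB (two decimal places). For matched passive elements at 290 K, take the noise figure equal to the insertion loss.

2.25 dB

Convert to linear (a loss of L dB is a gain of −L dB): F_i = 10^(NF_i/10), G_i = 10^(G_i,dB/10)
  Stage 1: F_1 = 10^(1.02/10) = 1.265, G_1 = 10^(−1.02/10) = 0.7907
  Stage 2: F_2 = 10^(0.938/10) = 1.241, G_2 = 10^(15.8/10) = 38.02
  Stage 3: F_3 = 10^(6.26/10) = 4.227, G_3 = 10^(−5.33/10) = 0.2931
Friis cascade:
  F = 1.265 + (1.241 − 1)/0.7907 + (4.227 − 1)/30.06 = 1.677
NF = 10 log₁₀(1.677) = 2.25 dB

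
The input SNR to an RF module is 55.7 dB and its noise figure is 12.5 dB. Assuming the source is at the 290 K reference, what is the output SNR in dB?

By definition F = SNR_in/SNR_out, so in dB: SNR_out = SNR_in − NF
SNR_out = 55.7 − 12.5 = 43.2 dB

43.2 dB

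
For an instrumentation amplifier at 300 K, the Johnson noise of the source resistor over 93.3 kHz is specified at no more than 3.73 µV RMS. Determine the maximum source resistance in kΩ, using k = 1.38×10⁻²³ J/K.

Johnson–Nyquist: V_n = √(4kTRB) ⇒ R = V_n² / (4kTB)
4kTB = 4 × 1.38×10⁻²³ × 300 × 9.33×10⁴ = 1.55×10⁻¹⁵
R = (3.73×10⁻⁶)² / 1.55×10⁻¹⁵ = 9.00×10³ Ω = 9.00 kΩ

9.00 kΩ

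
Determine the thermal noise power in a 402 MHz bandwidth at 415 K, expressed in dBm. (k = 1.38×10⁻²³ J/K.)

P_n = kTB = 1.38×10⁻²³ × 415 × 4.02×10⁸ = 2.30×10⁻¹² W
In dBm: 10 log₁₀(2.30×10⁻¹² / 10⁻³) = −86.4 dBm

−86.4 dBm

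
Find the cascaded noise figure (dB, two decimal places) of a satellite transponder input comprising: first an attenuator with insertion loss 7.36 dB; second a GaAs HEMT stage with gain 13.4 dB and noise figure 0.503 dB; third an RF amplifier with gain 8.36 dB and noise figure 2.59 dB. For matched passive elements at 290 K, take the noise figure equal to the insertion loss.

Convert to linear (a loss of L dB is a gain of −L dB): F_i = 10^(NF_i/10), G_i = 10^(G_i,dB/10)
  Stage 1: F_1 = 10^(7.36/10) = 5.445, G_1 = 10^(−7.36/10) = 0.1837
  Stage 2: F_2 = 10^(0.503/10) = 1.123, G_2 = 10^(13.4/10) = 21.88
  Stage 3: F_3 = 10^(2.59/10) = 1.816, G_3 = 10^(8.36/10) = 6.855
Friis cascade:
  F = 5.445 + (1.123 − 1)/0.1837 + (1.816 − 1)/4.018 = 6.317
NF = 10 log₁₀(6.317) = 8.00 dB

8.00 dB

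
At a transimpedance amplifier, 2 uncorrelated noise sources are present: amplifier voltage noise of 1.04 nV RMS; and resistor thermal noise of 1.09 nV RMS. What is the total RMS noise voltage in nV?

1.51 nV

Uncorrelated sources add in power (mean-square): V_tot = √(ΣV_i²)
V_tot = √[(1.04×10⁻⁹)² + (1.09×10⁻⁹)²] = 1.51×10⁻⁹ V = 1.51 nV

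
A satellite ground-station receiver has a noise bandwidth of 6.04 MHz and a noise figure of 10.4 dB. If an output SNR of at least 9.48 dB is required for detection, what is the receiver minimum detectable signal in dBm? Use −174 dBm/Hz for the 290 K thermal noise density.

−86.3 dBm

Sensitivity = −174 + 10 log₁₀(B) + NF + SNR_min
= −174 + 67.81 + 10.4 + 9.48
= −86.31 dBm → −86.3 dBm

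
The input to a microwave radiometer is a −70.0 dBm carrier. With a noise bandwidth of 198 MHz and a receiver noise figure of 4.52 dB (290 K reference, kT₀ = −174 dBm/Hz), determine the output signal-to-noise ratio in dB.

16.5 dB

Noise floor: N = −174 + 10 log₁₀(B) + NF
10 log₁₀(1.98×10⁸) = 82.97 dB
N = −174 + 82.97 + 4.52 = −86.51 dBm
SNR = P_sig − N = −70.0 − (−86.51) = 16.51 dB → 16.5 dB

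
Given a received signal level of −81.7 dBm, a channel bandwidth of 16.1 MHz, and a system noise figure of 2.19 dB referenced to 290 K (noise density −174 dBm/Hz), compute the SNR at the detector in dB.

18.0 dB

Noise floor: N = −174 + 10 log₁₀(B) + NF
10 log₁₀(1.61×10⁷) = 72.07 dB
N = −174 + 72.07 + 2.19 = −99.74 dBm
SNR = P_sig − N = −81.7 − (−99.74) = 18.04 dB → 18.0 dB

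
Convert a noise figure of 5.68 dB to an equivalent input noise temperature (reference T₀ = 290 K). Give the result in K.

783 K

F = 10^(5.68/10) = 3.69828
T_e = (F − 1)·T₀ = (3.69828 − 1) × 290 = 783 K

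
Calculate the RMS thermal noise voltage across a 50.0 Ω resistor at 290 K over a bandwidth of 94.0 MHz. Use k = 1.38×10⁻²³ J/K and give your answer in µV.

8.67 µV

V_n = √(4kTRB)
4kTRB = 4 × 1.38×10⁻²³ × 290 × 5.00×10¹ × 9.40×10⁷ = 7.52×10⁻¹¹ V²
V_n = √(7.52×10⁻¹¹) = 8.67×10⁻⁶ V = 8.67 µV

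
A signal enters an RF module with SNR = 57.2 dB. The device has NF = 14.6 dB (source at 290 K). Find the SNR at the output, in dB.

By definition F = SNR_in/SNR_out, so in dB: SNR_out = SNR_in − NF
SNR_out = 57.2 − 14.6 = 42.6 dB

42.6 dB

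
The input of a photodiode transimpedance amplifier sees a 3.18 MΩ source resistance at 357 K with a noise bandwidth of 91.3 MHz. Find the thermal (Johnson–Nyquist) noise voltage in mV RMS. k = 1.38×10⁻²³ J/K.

2.39 mV

V_n = √(4kTRB)
4kTRB = 4 × 1.38×10⁻²³ × 357 × 3.18×10⁶ × 9.13×10⁷ = 5.72×10⁻⁶ V²
V_n = √(5.72×10⁻⁶) = 2.39×10⁻³ V = 2.39 mV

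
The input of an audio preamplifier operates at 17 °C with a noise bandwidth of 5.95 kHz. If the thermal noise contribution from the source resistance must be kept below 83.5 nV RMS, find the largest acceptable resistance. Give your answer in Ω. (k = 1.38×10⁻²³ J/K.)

T = 17 °C + 273.15 = 290.15 K
Johnson–Nyquist: V_n = √(4kTRB) ⇒ R = V_n² / (4kTB)
4kTB = 4 × 1.38×10⁻²³ × 290.15 × 5.95×10³ = 9.53×10⁻¹⁷
R = (8.35×10⁻⁸)² / 9.53×10⁻¹⁷ = 7.32×10¹ Ω = 73.2 Ω

73.2 Ω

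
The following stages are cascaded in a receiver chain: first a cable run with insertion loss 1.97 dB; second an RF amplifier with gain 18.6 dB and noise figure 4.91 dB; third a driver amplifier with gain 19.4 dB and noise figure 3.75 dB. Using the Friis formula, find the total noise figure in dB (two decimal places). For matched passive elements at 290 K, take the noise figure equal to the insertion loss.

Convert to linear (a loss of L dB is a gain of −L dB): F_i = 10^(NF_i/10), G_i = 10^(G_i,dB/10)
  Stage 1: F_1 = 10^(1.97/10) = 1.574, G_1 = 10^(−1.97/10) = 0.6353
  Stage 2: F_2 = 10^(4.91/10) = 3.097, G_2 = 10^(18.6/10) = 72.44
  Stage 3: F_3 = 10^(3.75/10) = 2.371, G_3 = 10^(19.4/10) = 87.10
Friis cascade:
  F = 1.574 + (3.097 − 1)/0.6353 + (2.371 − 1)/46.03 = 4.905
NF = 10 log₁₀(4.905) = 6.91 dB

6.91 dB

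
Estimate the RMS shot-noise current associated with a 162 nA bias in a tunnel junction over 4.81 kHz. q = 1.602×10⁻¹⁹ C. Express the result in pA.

15.8 pA

I_n = √(2qI·B)
2qI·B = 2 × 1.602×10⁻¹⁹ × 1.62×10⁻⁷ × 4.81×10³ = 2.50×10⁻²² A²
I_n = √(2.50×10⁻²²) = 1.58×10⁻¹¹ A = 15.8 pA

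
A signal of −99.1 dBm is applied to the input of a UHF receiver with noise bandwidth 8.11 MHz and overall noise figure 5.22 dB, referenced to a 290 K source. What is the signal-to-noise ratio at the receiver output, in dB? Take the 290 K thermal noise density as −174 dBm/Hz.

0.6 dB

Noise floor: N = −174 + 10 log₁₀(B) + NF
10 log₁₀(8.11×10⁶) = 69.09 dB
N = −174 + 69.09 + 5.22 = −99.69 dBm
SNR = P_sig − N = −99.1 − (−99.69) = 0.59 dB → 0.6 dB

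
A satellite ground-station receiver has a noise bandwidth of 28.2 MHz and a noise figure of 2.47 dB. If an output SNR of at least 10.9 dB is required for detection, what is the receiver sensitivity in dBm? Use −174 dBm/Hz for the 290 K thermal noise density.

Sensitivity = −174 + 10 log₁₀(B) + NF + SNR_min
= −174 + 74.5 + 2.47 + 10.9
= −86.13 dBm → −86.1 dBm

−86.1 dBm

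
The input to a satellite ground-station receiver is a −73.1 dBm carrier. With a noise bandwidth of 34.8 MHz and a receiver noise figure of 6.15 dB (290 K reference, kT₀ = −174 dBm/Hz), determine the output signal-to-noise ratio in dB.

Noise floor: N = −174 + 10 log₁₀(B) + NF
10 log₁₀(3.48×10⁷) = 75.42 dB
N = −174 + 75.42 + 6.15 = −92.43 dBm
SNR = P_sig − N = −73.1 − (−92.43) = 19.33 dB → 19.3 dB

19.3 dB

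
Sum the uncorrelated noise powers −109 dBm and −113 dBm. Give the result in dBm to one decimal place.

Convert to linear, add, convert back:
P₁ = 1.26×10⁻¹⁴ W, P₂ = 5.01×10⁻¹⁵ W
P_tot = 1.76×10⁻¹⁴ W → 10 log₁₀(P_tot / 10⁻³) = −107.5 dBm

−107.5 dBm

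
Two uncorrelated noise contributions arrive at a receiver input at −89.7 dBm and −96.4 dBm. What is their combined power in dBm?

−88.9 dBm

Convert to linear, add, convert back:
P₁ = 1.07×10⁻¹² W, P₂ = 2.29×10⁻¹³ W
P_tot = 1.30×10⁻¹² W → 10 log₁₀(P_tot / 10⁻³) = −88.9 dBm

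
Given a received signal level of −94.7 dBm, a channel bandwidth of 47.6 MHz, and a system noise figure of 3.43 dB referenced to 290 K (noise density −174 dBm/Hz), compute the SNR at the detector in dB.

−0.9 dB

Noise floor: N = −174 + 10 log₁₀(B) + NF
10 log₁₀(4.76×10⁷) = 76.78 dB
N = −174 + 76.78 + 3.43 = −93.79 dBm
SNR = P_sig − N = −94.7 − (−93.79) = −0.91 dB → −0.9 dB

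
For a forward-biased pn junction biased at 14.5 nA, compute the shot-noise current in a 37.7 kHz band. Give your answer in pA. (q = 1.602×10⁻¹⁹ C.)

13.2 pA

I_n = √(2qI·B)
2qI·B = 2 × 1.602×10⁻¹⁹ × 1.45×10⁻⁸ × 3.77×10⁴ = 1.75×10⁻²² A²
I_n = √(1.75×10⁻²²) = 1.32×10⁻¹¹ A = 13.2 pA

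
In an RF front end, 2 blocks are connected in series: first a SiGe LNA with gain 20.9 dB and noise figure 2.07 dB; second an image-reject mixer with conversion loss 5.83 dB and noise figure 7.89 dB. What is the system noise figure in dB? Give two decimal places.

Convert to linear (a loss of L dB is a gain of −L dB): F_i = 10^(NF_i/10), G_i = 10^(G_i,dB/10)
  Stage 1: F_1 = 10^(2.07/10) = 1.611, G_1 = 10^(20.9/10) = 123.0
  Stage 2: F_2 = 10^(7.89/10) = 6.152, G_2 = 10^(−5.83/10) = 0.2612
Friis cascade:
  F = 1.611 + (6.152 − 1)/123.0 = 1.653
NF = 10 log₁₀(1.653) = 2.18 dB

2.18 dB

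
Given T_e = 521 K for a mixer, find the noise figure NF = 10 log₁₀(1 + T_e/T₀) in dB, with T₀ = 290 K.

4.47 dB

F = 1 + T_e/T₀ = 1 + 521/290 = 2.79655
NF = 10 log₁₀(2.79655) = 4.47 dB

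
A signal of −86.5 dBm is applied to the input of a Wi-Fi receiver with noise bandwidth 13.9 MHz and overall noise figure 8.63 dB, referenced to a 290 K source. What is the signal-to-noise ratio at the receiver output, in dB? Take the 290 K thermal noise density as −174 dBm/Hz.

Noise floor: N = −174 + 10 log₁₀(B) + NF
10 log₁₀(1.39×10⁷) = 71.43 dB
N = −174 + 71.43 + 8.63 = −93.94 dBm
SNR = P_sig − N = −86.5 − (−93.94) = 7.44 dB → 7.4 dB

7.4 dB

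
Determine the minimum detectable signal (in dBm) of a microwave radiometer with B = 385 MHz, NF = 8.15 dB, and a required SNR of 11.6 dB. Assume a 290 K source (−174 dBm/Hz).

−68.4 dBm

Sensitivity = −174 + 10 log₁₀(B) + NF + SNR_min
= −174 + 85.85 + 8.15 + 11.6
= −68.40 dBm → −68.4 dBm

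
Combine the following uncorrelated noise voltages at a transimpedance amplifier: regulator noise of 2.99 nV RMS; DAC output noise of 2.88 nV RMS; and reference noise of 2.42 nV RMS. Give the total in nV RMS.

4.81 nV

Uncorrelated sources add in power (mean-square): V_tot = √(ΣV_i²)
V_tot = √[(2.99×10⁻⁹)² + (2.88×10⁻⁹)² + (2.42×10⁻⁹)²] = 4.81×10⁻⁹ V = 4.81 nV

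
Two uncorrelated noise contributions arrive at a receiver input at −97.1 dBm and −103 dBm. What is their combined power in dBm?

Convert to linear, add, convert back:
P₁ = 1.95×10⁻¹³ W, P₂ = 5.01×10⁻¹⁴ W
P_tot = 2.45×10⁻¹³ W → 10 log₁₀(P_tot / 10⁻³) = −96.1 dBm

−96.1 dBm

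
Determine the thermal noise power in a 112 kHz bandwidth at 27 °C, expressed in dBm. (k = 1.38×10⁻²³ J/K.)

T = 27 °C + 273.15 = 300.15 K
P_n = kTB = 1.38×10⁻²³ × 300.15 × 1.12×10⁵ = 4.64×10⁻¹⁶ W
In dBm: 10 log₁₀(4.64×10⁻¹⁶ / 10⁻³) = −123.3 dBm

−123.3 dBm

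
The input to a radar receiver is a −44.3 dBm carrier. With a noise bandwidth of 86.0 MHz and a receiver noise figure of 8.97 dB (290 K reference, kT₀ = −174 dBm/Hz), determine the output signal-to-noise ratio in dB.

Noise floor: N = −174 + 10 log₁₀(B) + NF
10 log₁₀(8.60×10⁷) = 79.34 dB
N = −174 + 79.34 + 8.97 = −85.69 dBm
SNR = P_sig − N = −44.3 − (−85.69) = 41.39 dB → 41.4 dB

41.4 dB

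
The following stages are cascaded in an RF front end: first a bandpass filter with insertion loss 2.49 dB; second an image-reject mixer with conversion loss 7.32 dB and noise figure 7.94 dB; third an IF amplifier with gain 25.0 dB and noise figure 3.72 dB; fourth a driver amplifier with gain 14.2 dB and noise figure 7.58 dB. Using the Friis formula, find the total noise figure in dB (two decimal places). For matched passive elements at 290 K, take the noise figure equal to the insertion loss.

13.83 dB

Convert to linear (a loss of L dB is a gain of −L dB): F_i = 10^(NF_i/10), G_i = 10^(G_i,dB/10)
  Stage 1: F_1 = 10^(2.49/10) = 1.774, G_1 = 10^(−2.49/10) = 0.5636
  Stage 2: F_2 = 10^(7.94/10) = 6.223, G_2 = 10^(−7.32/10) = 0.1854
  Stage 3: F_3 = 10^(3.72/10) = 2.355, G_3 = 10^(25.0/10) = 316.2
  Stage 4: F_4 = 10^(7.58/10) = 5.728, G_4 = 10^(14.2/10) = 26.30
Friis cascade:
  F = 1.774 + (6.223 − 1)/0.5636 + (2.355 − 1)/0.1045 + (5.728 − 1)/33.04 = 24.15
NF = 10 log₁₀(24.15) = 13.83 dB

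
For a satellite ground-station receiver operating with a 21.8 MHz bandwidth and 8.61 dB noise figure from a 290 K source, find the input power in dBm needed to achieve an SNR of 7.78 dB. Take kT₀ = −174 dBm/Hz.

−84.2 dBm

Sensitivity = −174 + 10 log₁₀(B) + NF + SNR_min
= −174 + 73.38 + 8.61 + 7.78
= −84.23 dBm → −84.2 dBm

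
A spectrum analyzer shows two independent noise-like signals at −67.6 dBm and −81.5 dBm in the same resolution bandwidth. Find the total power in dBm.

Convert to linear, add, convert back:
P₁ = 1.74×10⁻¹⁰ W, P₂ = 7.08×10⁻¹² W
P_tot = 1.81×10⁻¹⁰ W → 10 log₁₀(P_tot / 10⁻³) = −67.4 dBm

−67.4 dBm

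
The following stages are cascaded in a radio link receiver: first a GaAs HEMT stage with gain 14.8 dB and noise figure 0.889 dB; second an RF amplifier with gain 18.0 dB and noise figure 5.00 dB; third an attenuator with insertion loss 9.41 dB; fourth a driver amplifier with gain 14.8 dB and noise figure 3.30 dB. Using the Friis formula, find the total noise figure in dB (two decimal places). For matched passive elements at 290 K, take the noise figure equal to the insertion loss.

1.17 dB

Convert to linear (a loss of L dB is a gain of −L dB): F_i = 10^(NF_i/10), G_i = 10^(G_i,dB/10)
  Stage 1: F_1 = 10^(0.889/10) = 1.227, G_1 = 10^(14.8/10) = 30.20
  Stage 2: F_2 = 10^(5.00/10) = 3.162, G_2 = 10^(18.0/10) = 63.10
  Stage 3: F_3 = 10^(9.41/10) = 8.730, G_3 = 10^(−9.41/10) = 0.1146
  Stage 4: F_4 = 10^(3.30/10) = 2.138, G_4 = 10^(14.8/10) = 30.20
Friis cascade:
  F = 1.227 + (3.162 − 1)/30.20 + (8.730 − 1)/1905 + (2.138 − 1)/218.3 = 1.308
NF = 10 log₁₀(1.308) = 1.17 dB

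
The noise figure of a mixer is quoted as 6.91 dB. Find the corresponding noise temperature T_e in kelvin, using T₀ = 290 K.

F = 10^(6.91/10) = 4.90908
T_e = (F − 1)·T₀ = (4.90908 − 1) × 290 = 1134 K

1134 K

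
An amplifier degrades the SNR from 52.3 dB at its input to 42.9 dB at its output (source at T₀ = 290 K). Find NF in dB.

NF (dB) = SNR_in(dB) − SNR_out(dB) when the source is at T₀
NF = 52.3 − 42.9 = 9.4 dB

9.4 dB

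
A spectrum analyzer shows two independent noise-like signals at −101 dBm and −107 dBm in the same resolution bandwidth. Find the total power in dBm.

Convert to linear, add, convert back:
P₁ = 7.94×10⁻¹⁴ W, P₂ = 2.00×10⁻¹⁴ W
P_tot = 9.94×10⁻¹⁴ W → 10 log₁₀(P_tot / 10⁻³) = −100.0 dBm

−100.0 dBm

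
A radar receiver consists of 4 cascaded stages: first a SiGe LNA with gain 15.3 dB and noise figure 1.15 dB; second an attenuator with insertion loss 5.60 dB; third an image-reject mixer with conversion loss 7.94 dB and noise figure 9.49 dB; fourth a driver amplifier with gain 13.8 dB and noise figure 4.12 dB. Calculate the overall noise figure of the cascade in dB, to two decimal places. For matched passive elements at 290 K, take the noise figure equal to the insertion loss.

Convert to linear (a loss of L dB is a gain of −L dB): F_i = 10^(NF_i/10), G_i = 10^(G_i,dB/10)
  Stage 1: F_1 = 10^(1.15/10) = 1.303, G_1 = 10^(15.3/10) = 33.88
  Stage 2: F_2 = 10^(5.60/10) = 3.631, G_2 = 10^(−5.60/10) = 0.2754
  Stage 3: F_3 = 10^(9.49/10) = 8.892, G_3 = 10^(−7.94/10) = 0.1607
  Stage 4: F_4 = 10^(4.12/10) = 2.582, G_4 = 10^(13.8/10) = 23.99
Friis cascade:
  F = 1.303 + (3.631 − 1)/33.88 + (8.892 − 1)/9.333 + (2.582 − 1)/1.500 = 3.282
NF = 10 log₁₀(3.282) = 5.16 dB

5.16 dB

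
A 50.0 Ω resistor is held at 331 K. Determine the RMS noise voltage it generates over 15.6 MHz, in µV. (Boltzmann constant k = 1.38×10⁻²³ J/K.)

3.78 µV

V_n = √(4kTRB)
4kTRB = 4 × 1.38×10⁻²³ × 331 × 5.00×10¹ × 1.56×10⁷ = 1.43×10⁻¹¹ V²
V_n = √(1.43×10⁻¹¹) = 3.78×10⁻⁶ V = 3.78 µV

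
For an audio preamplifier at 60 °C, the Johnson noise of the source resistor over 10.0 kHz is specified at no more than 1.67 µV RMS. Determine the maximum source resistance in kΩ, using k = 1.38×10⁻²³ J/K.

15.2 kΩ

T = 60 °C + 273.15 = 333.15 K
Johnson–Nyquist: V_n = √(4kTRB) ⇒ R = V_n² / (4kTB)
4kTB = 4 × 1.38×10⁻²³ × 333.15 × 1.00×10⁴ = 1.84×10⁻¹⁶
R = (1.67×10⁻⁶)² / 1.84×10⁻¹⁶ = 1.52×10⁴ Ω = 15.2 kΩ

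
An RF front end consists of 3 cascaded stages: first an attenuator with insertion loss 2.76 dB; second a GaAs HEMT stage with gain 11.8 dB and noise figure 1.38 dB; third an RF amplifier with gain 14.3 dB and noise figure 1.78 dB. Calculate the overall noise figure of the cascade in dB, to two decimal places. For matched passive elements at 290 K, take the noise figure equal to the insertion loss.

Convert to linear (a loss of L dB is a gain of −L dB): F_i = 10^(NF_i/10), G_i = 10^(G_i,dB/10)
  Stage 1: F_1 = 10^(2.76/10) = 1.888, G_1 = 10^(−2.76/10) = 0.5297
  Stage 2: F_2 = 10^(1.38/10) = 1.374, G_2 = 10^(11.8/10) = 15.14
  Stage 3: F_3 = 10^(1.78/10) = 1.507, G_3 = 10^(14.3/10) = 26.92
Friis cascade:
  F = 1.888 + (1.374 − 1)/0.5297 + (1.507 − 1)/8.017 = 2.657
NF = 10 log₁₀(2.657) = 4.24 dB

4.24 dB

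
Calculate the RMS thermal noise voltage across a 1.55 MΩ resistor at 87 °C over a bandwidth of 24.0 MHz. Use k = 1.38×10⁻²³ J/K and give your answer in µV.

T = 87 °C + 273.15 = 360.15 K
V_n = √(4kTRB)
4kTRB = 4 × 1.38×10⁻²³ × 360.15 × 1.55×10⁶ × 2.40×10⁷ = 7.40×10⁻⁷ V²
V_n = √(7.40×10⁻⁷) = 8.60×10⁻⁴ V = 860 µV

860 µV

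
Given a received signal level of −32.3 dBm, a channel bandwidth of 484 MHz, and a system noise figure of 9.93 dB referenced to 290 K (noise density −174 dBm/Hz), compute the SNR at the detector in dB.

Noise floor: N = −174 + 10 log₁₀(B) + NF
10 log₁₀(4.84×10⁸) = 86.85 dB
N = −174 + 86.85 + 9.93 = −77.22 dBm
SNR = P_sig − N = −32.3 − (−77.22) = 44.92 dB → 44.9 dB

44.9 dB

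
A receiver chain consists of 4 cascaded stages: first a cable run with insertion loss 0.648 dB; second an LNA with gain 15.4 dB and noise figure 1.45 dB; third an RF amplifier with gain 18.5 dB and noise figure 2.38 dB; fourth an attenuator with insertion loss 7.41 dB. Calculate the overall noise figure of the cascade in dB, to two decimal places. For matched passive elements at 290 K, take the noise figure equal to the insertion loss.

2.17 dB

Convert to linear (a loss of L dB is a gain of −L dB): F_i = 10^(NF_i/10), G_i = 10^(G_i,dB/10)
  Stage 1: F_1 = 10^(0.648/10) = 1.161, G_1 = 10^(−0.648/10) = 0.8614
  Stage 2: F_2 = 10^(1.45/10) = 1.396, G_2 = 10^(15.4/10) = 34.67
  Stage 3: F_3 = 10^(2.38/10) = 1.730, G_3 = 10^(18.5/10) = 70.79
  Stage 4: F_4 = 10^(7.41/10) = 5.508, G_4 = 10^(−7.41/10) = 0.1816
Friis cascade:
  F = 1.161 + (1.396 − 1)/0.8614 + (1.730 − 1)/29.87 + (5.508 − 1)/2114 = 1.648
NF = 10 log₁₀(1.648) = 2.17 dB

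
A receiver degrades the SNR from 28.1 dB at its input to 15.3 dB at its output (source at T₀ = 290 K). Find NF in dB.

NF (dB) = SNR_in(dB) − SNR_out(dB) when the source is at T₀
NF = 28.1 − 15.3 = 12.8 dB

12.8 dB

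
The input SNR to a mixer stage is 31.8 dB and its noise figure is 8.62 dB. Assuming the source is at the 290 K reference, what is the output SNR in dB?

By definition F = SNR_in/SNR_out, so in dB: SNR_out = SNR_in − NF
SNR_out = 31.8 − 8.62 = 23.18 dB

23.18 dB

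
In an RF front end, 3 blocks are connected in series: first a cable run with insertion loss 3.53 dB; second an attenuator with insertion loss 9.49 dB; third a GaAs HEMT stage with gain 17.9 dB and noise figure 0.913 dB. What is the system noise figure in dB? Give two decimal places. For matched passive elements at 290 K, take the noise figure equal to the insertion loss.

13.93 dB

Convert to linear (a loss of L dB is a gain of −L dB): F_i = 10^(NF_i/10), G_i = 10^(G_i,dB/10)
  Stage 1: F_1 = 10^(3.53/10) = 2.254, G_1 = 10^(−3.53/10) = 0.4436
  Stage 2: F_2 = 10^(9.49/10) = 8.892, G_2 = 10^(−9.49/10) = 0.1125
  Stage 3: F_3 = 10^(0.913/10) = 1.234, G_3 = 10^(17.9/10) = 61.66
Friis cascade:
  F = 2.254 + (8.892 − 1)/0.4436 + (1.234 − 1)/0.04989 = 24.73
NF = 10 log₁₀(24.73) = 13.93 dB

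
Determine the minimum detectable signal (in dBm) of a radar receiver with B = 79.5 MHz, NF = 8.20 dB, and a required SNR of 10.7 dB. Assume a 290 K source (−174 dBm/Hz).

−76.1 dBm

Sensitivity = −174 + 10 log₁₀(B) + NF + SNR_min
= −174 + 79 + 8.20 + 10.7
= −76.10 dBm → −76.1 dBm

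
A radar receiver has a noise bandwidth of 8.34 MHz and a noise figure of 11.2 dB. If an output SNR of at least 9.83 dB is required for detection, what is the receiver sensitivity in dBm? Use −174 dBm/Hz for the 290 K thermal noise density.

−83.8 dBm

Sensitivity = −174 + 10 log₁₀(B) + NF + SNR_min
= −174 + 69.21 + 11.2 + 9.83
= −83.76 dBm → −83.8 dBm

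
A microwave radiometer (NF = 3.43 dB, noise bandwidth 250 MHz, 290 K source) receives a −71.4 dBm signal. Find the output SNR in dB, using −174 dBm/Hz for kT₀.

Noise floor: N = −174 + 10 log₁₀(B) + NF
10 log₁₀(2.50×10⁸) = 83.98 dB
N = −174 + 83.98 + 3.43 = −86.59 dBm
SNR = P_sig − N = −71.4 − (−86.59) = 15.19 dB → 15.2 dB

15.2 dB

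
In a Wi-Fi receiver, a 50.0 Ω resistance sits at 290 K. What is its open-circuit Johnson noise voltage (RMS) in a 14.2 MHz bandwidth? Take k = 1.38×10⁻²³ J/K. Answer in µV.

3.37 µV

V_n = √(4kTRB)
4kTRB = 4 × 1.38×10⁻²³ × 290 × 5.00×10¹ × 1.42×10⁷ = 1.14×10⁻¹¹ V²
V_n = √(1.14×10⁻¹¹) = 3.37×10⁻⁶ V = 3.37 µV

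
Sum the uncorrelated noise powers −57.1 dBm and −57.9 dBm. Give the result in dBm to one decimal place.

Convert to linear, add, convert back:
P₁ = 1.95×10⁻⁹ W, P₂ = 1.62×10⁻⁹ W
P_tot = 3.57×10⁻⁹ W → 10 log₁₀(P_tot / 10⁻³) = −54.5 dBm

−54.5 dBm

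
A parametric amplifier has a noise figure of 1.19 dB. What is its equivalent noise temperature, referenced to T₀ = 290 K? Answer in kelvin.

91.4 K

F = 10^(1.19/10) = 1.31522
T_e = (F − 1)·T₀ = (1.31522 − 1) × 290 = 91.4 K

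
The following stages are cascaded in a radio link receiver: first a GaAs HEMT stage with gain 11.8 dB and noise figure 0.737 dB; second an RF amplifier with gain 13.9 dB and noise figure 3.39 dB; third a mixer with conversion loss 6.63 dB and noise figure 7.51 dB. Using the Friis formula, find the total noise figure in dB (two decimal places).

1.06 dB

Convert to linear (a loss of L dB is a gain of −L dB): F_i = 10^(NF_i/10), G_i = 10^(G_i,dB/10)
  Stage 1: F_1 = 10^(0.737/10) = 1.185, G_1 = 10^(11.8/10) = 15.14
  Stage 2: F_2 = 10^(3.39/10) = 2.183, G_2 = 10^(13.9/10) = 24.55
  Stage 3: F_3 = 10^(7.51/10) = 5.636, G_3 = 10^(−6.63/10) = 0.2173
Friis cascade:
  F = 1.185 + (2.183 − 1)/15.14 + (5.636 − 1)/371.5 = 1.276
NF = 10 log₁₀(1.276) = 1.06 dB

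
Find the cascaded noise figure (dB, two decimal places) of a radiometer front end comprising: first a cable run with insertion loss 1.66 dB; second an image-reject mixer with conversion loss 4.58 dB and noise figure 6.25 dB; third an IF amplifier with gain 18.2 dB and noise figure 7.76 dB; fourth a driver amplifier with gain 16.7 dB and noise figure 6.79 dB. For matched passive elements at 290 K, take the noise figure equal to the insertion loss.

14.37 dB

Convert to linear (a loss of L dB is a gain of −L dB): F_i = 10^(NF_i/10), G_i = 10^(G_i,dB/10)
  Stage 1: F_1 = 10^(1.66/10) = 1.466, G_1 = 10^(−1.66/10) = 0.6823
  Stage 2: F_2 = 10^(6.25/10) = 4.217, G_2 = 10^(−4.58/10) = 0.3483
  Stage 3: F_3 = 10^(7.76/10) = 5.970, G_3 = 10^(18.2/10) = 66.07
  Stage 4: F_4 = 10^(6.79/10) = 4.775, G_4 = 10^(16.7/10) = 46.77
Friis cascade:
  F = 1.466 + (4.217 − 1)/0.6823 + (5.970 − 1)/0.2377 + (4.775 − 1)/15.70 = 27.33
NF = 10 log₁₀(27.33) = 14.37 dB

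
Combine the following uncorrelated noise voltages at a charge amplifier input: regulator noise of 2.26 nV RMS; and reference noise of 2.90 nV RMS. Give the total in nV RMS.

Uncorrelated sources add in power (mean-square): V_tot = √(ΣV_i²)
V_tot = √[(2.26×10⁻⁹)² + (2.90×10⁻⁹)²] = 3.68×10⁻⁹ V = 3.68 nV

3.68 nV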